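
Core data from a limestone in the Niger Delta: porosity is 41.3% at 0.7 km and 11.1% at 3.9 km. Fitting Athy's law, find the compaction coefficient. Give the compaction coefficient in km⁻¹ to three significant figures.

Athy: phi(z) = phi₀ e^(−kz) ⇒ phi₁/phi₂ = e^{k(z₂−z₁)} ⇒ k = ln(phi₁/phi₂)/(z₂−z₁)
k = ln(0.413/0.111) / (3.9 − 0.7) = ln(3.721) / 3.2 = 1.3139 / 3.2 = 0.4106 km⁻¹

0.411 km⁻¹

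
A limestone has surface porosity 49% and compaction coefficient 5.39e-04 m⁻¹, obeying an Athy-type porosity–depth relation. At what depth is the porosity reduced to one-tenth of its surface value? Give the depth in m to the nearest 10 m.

Working in km (1 km = 1000 m; k in km⁻¹ = k in m⁻¹ × 1000):
φ/φ₀ = 1/10 ⇒ exp(−k·Z) = 1/10 ⇒ Z = ln(10) / k
Z = 2.3026 / 0.539 = 4.272 km

4270 m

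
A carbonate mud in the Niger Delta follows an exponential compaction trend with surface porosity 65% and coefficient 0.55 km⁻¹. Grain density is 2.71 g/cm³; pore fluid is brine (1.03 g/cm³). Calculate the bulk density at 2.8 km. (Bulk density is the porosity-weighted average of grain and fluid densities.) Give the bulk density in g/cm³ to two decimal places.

2.48 g/cm³

Porosity at depth: n = 0.65·exp(−0.55×2.8) = 0.65×0.2144 = 0.1393
Bulk density: ρ_b = (1−n)ρ_g + n·ρ_f = 0.8607×2.71 + 0.1393×1.03
       = 2.332 + 0.144 = 2.476 g/cm³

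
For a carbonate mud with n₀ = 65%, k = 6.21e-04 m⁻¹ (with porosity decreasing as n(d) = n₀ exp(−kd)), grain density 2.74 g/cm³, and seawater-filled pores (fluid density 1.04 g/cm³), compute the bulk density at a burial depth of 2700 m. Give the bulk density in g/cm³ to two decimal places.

Working in km (1 km = 1000 m; k in km⁻¹ = k in m⁻¹ × 1000):
Porosity at depth: n = 0.65·exp(−0.621×2.7) = 0.65×0.1870 = 0.1215
Bulk density: ρ_b = (1−n)ρ_g + n·ρ_f = 0.8785×2.74 + 0.1215×1.04
       = 2.407 + 0.126 = 2.533 g/cm³

2.53 g/cm³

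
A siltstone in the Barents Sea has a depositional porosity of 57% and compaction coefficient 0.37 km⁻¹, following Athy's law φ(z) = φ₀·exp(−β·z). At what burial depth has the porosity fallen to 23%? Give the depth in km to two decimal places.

Invert Athy's law: z = ln(φ₀/φ) / β
z = ln(0.57/0.23) / 0.37 = ln(2.478) / 0.37 = 0.9076 / 0.37 = 2.453 km

2.45 km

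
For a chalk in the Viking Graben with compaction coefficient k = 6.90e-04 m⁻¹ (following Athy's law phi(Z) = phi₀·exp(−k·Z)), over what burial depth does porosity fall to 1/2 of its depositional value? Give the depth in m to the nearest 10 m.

1000 m

Working in km (1 km = 1000 m; k in km⁻¹ = k in m⁻¹ × 1000):
phi/phi₀ = 1/2 ⇒ exp(−k·Z) = 1/2 ⇒ Z = ln(2) / k
Z = 0.6931 / 0.69 = 1.005 km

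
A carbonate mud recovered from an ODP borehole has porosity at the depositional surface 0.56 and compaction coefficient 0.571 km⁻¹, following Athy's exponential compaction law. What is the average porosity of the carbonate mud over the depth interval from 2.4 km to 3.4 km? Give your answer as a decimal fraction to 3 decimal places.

0.108

⟨n⟩ = (1/(Z₂−Z₁)) ∫ n₀ e^(−kZ) dZ = n₀·(e^(−k·Z₁) − e^(−k·Z₂)) / (k·(Z₂−Z₁))
e^(−0.571×2.4) = 0.2540; e^(−0.571×3.4) = 0.1435
⟨n⟩ = 0.56 × (0.2540 − 0.1435) / (0.571 × 1) = 0.56 × 0.1935 = 0.1084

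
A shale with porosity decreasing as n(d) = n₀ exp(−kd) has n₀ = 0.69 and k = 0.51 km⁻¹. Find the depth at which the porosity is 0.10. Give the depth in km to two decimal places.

3.79 km

Invert Athy's law: d = ln(n₀/n) / k
d = ln(0.69/0.1) / 0.51 = ln(6.9) / 0.51 = 1.9315 / 0.51 = 3.787 km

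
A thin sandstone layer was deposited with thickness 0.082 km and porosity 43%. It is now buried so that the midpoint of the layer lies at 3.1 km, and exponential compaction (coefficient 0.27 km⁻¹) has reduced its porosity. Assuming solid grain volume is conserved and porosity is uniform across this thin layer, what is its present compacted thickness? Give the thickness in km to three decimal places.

Porosity at 3.1 km: phi = 0.43·exp(−0.27×3.1) = 0.1862
Solid-volume conservation: h(1−phi) = h₀(1−phi₀) ⇒ h = h₀·(1−phi₀)/(1−phi)
h = 0.082 × (1 − 0.43)/(1 − 0.1862) = 0.082 × 0.7004 = 0.0574 km

0.057 km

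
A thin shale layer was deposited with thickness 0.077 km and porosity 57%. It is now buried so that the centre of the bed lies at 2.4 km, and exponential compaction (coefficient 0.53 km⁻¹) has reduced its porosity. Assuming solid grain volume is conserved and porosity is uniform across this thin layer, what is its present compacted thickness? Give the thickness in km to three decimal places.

Porosity at 2.4 km: n = 0.57·exp(−0.53×2.4) = 0.1598
Solid-volume conservation: h(1−n) = h₀(1−n₀) ⇒ h = h₀·(1−n₀)/(1−n)
h = 0.077 × (1 − 0.57)/(1 − 0.1598) = 0.077 × 0.5118 = 0.0394 km

0.039 km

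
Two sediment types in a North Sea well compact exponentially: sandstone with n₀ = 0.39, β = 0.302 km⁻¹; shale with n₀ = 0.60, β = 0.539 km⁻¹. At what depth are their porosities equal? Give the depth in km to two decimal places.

Set n₀ₐ e^(−βₐd) = n₀ᵦ e^(−βᵦd) ⇒ ln(n₀ₐ/n₀ᵦ) = (βₐ − βᵦ)·d
d = ln(0.39/0.6) / (0.302 − 0.539) = -0.4308 / -0.237 = 1.818 km

1.82 km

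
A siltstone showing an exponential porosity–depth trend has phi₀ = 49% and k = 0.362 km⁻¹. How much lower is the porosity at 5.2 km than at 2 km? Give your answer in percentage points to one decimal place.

phi(2) = 0.49·e^(−0.362×2) = 0.2376
phi(5.2) = 0.49·e^(−0.362×5.2) = 0.0746
Δphi = 0.2376 − 0.0746 = 0.1630

16.3 percentage points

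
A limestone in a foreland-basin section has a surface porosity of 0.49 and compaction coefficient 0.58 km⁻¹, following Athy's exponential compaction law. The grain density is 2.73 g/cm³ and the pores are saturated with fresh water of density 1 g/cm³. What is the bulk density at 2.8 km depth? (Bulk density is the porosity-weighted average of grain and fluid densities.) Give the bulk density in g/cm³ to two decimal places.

2.56 g/cm³

Porosity at depth: n = 0.49·exp(−0.58×2.8) = 0.49×0.1971 = 0.0966
Bulk density: ρ_b = (1−n)ρ_g + n·ρ_f = 0.9034×2.73 + 0.0966×1
       = 2.466 + 0.097 = 2.563 g/cm³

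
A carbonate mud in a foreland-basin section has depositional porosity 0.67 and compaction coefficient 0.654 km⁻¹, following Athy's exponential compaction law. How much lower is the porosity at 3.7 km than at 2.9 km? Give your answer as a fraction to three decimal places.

0.041

phi(2.9) = 0.67·e^(−0.654×2.9) = 0.1006
phi(3.7) = 0.67·e^(−0.654×3.7) = 0.0596
Δphi = 0.1006 − 0.0596 = 0.0410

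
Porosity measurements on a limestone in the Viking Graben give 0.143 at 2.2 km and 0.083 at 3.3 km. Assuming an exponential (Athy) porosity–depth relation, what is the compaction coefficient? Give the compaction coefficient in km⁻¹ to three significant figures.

0.495 km⁻¹

Athy: φ(d) = φ₀ e^(−cd) ⇒ φ₁/φ₂ = e^{c(d₂−d₁)} ⇒ c = ln(φ₁/φ₂)/(d₂−d₁)
c = ln(0.143/0.083) / (3.3 − 2.2) = ln(1.723) / 1.1 = 0.5440 / 1.1 = 0.4945 km⁻¹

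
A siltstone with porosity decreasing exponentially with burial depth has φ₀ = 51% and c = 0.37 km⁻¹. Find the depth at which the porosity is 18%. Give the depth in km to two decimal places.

2.81 km

Invert Athy's law: d = ln(φ₀/φ) / c
d = ln(0.51/0.18) / 0.37 = ln(2.833) / 0.37 = 1.0415 / 0.37 = 2.815 km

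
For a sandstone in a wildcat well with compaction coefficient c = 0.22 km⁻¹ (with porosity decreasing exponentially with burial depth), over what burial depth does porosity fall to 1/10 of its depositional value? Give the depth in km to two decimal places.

10.47 km

φ/φ₀ = 1/10 ⇒ exp(−c·d) = 1/10 ⇒ d = ln(10) / c
d = 2.3026 / 0.22 = 10.466 km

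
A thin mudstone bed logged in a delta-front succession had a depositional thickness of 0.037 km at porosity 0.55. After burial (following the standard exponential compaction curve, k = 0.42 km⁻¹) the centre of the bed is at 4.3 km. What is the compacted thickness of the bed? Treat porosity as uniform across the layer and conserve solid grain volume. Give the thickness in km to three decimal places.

0.018 km

Porosity at 4.3 km: φ = 0.55·exp(−0.42×4.3) = 0.0904
Solid-volume conservation: h(1−φ) = h₀(1−φ₀) ⇒ h = h₀·(1−φ₀)/(1−φ)
h = 0.037 × (1 − 0.55)/(1 − 0.0904) = 0.037 × 0.4947 = 0.0183 km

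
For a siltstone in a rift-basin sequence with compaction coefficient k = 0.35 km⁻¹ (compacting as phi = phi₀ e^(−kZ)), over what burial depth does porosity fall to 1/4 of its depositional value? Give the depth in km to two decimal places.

phi/phi₀ = 1/4 ⇒ exp(−k·Z) = 1/4 ⇒ Z = ln(4) / k
Z = 1.3863 / 0.35 = 3.961 km

3.96 km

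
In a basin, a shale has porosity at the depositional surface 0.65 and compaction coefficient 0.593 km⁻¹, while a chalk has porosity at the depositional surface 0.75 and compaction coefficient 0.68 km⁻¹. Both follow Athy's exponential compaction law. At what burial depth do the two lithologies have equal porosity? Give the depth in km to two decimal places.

Set φ₀ₐ e^(−βₐz) = φ₀ᵦ e^(−βᵦz) ⇒ ln(φ₀ₐ/φ₀ᵦ) = (βₐ − βᵦ)·z
z = ln(0.65/0.75) / (0.593 − 0.68) = -0.1431 / -0.087 = 1.645 km

1.64 km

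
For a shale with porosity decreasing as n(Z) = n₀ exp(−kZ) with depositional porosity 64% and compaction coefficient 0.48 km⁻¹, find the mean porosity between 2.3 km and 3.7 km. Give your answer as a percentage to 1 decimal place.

15.5%

⟨n⟩ = (1/(Z₂−Z₁)) ∫ n₀ e^(−kZ) dZ = n₀·(e^(−k·Z₁) − e^(−k·Z₂)) / (k·(Z₂−Z₁))
e^(−0.48×2.3) = 0.3315; e^(−0.48×3.7) = 0.1693
⟨n⟩ = 0.64 × (0.3315 − 0.1693) / (0.48 × 1.4) = 0.64 × 0.2414 = 0.1545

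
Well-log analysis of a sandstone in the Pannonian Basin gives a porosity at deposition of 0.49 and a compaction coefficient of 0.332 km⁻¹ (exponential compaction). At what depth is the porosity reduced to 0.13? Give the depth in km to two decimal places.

4.00 km

Invert Athy's law: Z = ln(φ₀/φ) / k
Z = ln(0.49/0.13) / 0.332 = ln(3.769) / 0.332 = 1.3269 / 0.332 = 3.997 km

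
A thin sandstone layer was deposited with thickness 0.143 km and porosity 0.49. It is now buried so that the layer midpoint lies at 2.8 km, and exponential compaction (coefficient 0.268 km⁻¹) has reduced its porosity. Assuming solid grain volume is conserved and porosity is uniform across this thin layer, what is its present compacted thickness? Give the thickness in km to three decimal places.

0.095 km

Porosity at 2.8 km: phi = 0.49·exp(−0.268×2.8) = 0.2314
Solid-volume conservation: h(1−phi) = h₀(1−phi₀) ⇒ h = h₀·(1−phi₀)/(1−phi)
h = 0.143 × (1 − 0.49)/(1 − 0.2314) = 0.143 × 0.6635 = 0.0949 km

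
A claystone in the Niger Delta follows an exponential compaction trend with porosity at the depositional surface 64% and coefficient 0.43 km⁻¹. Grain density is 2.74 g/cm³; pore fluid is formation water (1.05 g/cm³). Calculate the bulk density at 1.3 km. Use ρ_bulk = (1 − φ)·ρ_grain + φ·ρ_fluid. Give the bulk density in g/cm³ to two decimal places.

2.12 g/cm³

Porosity at depth: n = 0.64·exp(−0.43×1.3) = 0.64×0.5718 = 0.3659
Bulk density: ρ_b = (1−n)ρ_g + n·ρ_f = 0.6341×2.74 + 0.3659×1.05
       = 1.737 + 0.384 = 2.122 g/cm³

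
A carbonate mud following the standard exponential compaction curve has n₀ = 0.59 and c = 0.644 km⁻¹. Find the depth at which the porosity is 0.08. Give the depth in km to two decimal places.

3.10 km

Invert Athy's law: z = ln(n₀/n) / c
z = ln(0.59/0.08) / 0.644 = ln(7.375) / 0.644 = 1.9981 / 0.644 = 3.103 km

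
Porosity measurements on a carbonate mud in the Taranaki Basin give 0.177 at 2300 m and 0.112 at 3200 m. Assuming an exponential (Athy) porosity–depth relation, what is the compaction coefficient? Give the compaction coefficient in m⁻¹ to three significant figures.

0.000509 m⁻¹

Working in km (1 km = 1000 m; k in km⁻¹ = k in m⁻¹ × 1000):
Athy: φ(Z) = φ₀ e^(−kZ) ⇒ φ₁/φ₂ = e^{k(Z₂−Z₁)} ⇒ k = ln(φ₁/φ₂)/(Z₂−Z₁)
k = ln(0.177/0.112) / (3.2 − 2.3) = ln(1.58) / 0.9 = 0.4577 / 0.9 = 0.5085 km⁻¹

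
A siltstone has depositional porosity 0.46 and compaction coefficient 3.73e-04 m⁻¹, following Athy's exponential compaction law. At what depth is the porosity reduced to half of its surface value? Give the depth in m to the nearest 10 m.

1860 m

Working in km (1 km = 1000 m; k in km⁻¹ = k in m⁻¹ × 1000):
φ/φ₀ = 1/2 ⇒ exp(−k·Z) = 1/2 ⇒ Z = ln(2) / k
Z = 0.6931 / 0.373 = 1.858 km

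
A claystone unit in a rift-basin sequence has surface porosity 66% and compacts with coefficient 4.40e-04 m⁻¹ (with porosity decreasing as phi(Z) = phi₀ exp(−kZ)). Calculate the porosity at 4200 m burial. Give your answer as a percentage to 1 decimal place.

10.4%

Working in km (1 km = 1000 m; k in km⁻¹ = k in m⁻¹ × 1000):
phi = phi₀·exp(−k·Z) = 0.66 × exp(−0.44 × 4.2) = 0.66 × exp(−1.848)
  = 0.66 × 0.1576 = 0.1040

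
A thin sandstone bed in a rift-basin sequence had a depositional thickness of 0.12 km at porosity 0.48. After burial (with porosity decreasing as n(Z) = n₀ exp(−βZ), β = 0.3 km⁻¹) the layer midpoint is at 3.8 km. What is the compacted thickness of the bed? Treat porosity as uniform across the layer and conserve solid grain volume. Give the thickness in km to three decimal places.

0.074 km

Porosity at 3.8 km: n = 0.48·exp(−0.3×3.8) = 0.1535
Solid-volume conservation: h(1−n) = h₀(1−n₀) ⇒ h = h₀·(1−n₀)/(1−n)
h = 0.12 × (1 − 0.48)/(1 − 0.1535) = 0.12 × 0.6143 = 0.0737 km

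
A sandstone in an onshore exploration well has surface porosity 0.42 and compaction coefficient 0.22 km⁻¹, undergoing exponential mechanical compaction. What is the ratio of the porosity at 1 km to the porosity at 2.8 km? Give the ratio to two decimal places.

phi(d₁)/phi(d₂) = e^(−c·d₁)/e^(−c·d₂) = e^{c(d₂−d₁)}
= exp(0.22 × 1.8) = exp(0.396) = 1.4859

1.49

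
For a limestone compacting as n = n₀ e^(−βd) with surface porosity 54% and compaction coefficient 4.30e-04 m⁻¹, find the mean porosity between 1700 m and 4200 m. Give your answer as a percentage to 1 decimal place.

15.9%

Working in km (1 km = 1000 m; β in km⁻¹ = β in m⁻¹ × 1000):
⟨n⟩ = (1/(d₂−d₁)) ∫ n₀ e^(−βd) dd = n₀·(e^(−β·d₁) − e^(−β·d₂)) / (β·(d₂−d₁))
e^(−0.43×1.7) = 0.4814; e^(−0.43×4.2) = 0.1643
⟨n⟩ = 0.54 × (0.4814 − 0.1643) / (0.43 × 2.5) = 0.54 × 0.2950 = 0.1593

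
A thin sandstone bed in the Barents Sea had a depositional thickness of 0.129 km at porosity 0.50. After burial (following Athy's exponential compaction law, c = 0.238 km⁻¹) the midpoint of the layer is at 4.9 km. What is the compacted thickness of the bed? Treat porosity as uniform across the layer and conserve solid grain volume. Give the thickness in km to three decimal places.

Porosity at 4.9 km: φ = 0.5·exp(−0.238×4.9) = 0.1558
Solid-volume conservation: h(1−φ) = h₀(1−φ₀) ⇒ h = h₀·(1−φ₀)/(1−φ)
h = 0.129 × (1 − 0.5)/(1 − 0.1558) = 0.129 × 0.5923 = 0.0764 km

0.076 km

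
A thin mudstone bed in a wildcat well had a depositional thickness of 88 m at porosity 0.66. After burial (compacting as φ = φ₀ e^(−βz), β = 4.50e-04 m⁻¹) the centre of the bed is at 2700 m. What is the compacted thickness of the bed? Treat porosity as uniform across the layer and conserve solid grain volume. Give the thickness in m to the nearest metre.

37 m

Working in km (1 km = 1000 m; β in km⁻¹ = β in m⁻¹ × 1000):
Porosity at 2.7 km: φ = 0.66·exp(−0.45×2.7) = 0.1958
Solid-volume conservation: h(1−φ) = h₀(1−φ₀) ⇒ h = h₀·(1−φ₀)/(1−φ)
h = 0.088 × (1 − 0.66)/(1 − 0.1958) = 0.088 × 0.4228 = 0.0372 km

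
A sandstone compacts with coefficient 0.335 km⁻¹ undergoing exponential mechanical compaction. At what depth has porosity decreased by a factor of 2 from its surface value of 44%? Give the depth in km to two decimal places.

φ/φ₀ = 1/2 ⇒ exp(−c·d) = 1/2 ⇒ d = ln(2) / c
d = 0.6931 / 0.335 = 2.069 km

2.07 km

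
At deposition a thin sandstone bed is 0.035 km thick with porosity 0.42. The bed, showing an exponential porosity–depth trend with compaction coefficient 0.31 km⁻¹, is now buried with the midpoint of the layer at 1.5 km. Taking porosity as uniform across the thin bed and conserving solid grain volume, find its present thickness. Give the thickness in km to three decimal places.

0.028 km

Porosity at 1.5 km: φ = 0.42·exp(−0.31×1.5) = 0.2638
Solid-volume conservation: h(1−φ) = h₀(1−φ₀) ⇒ h = h₀·(1−φ₀)/(1−φ)
h = 0.035 × (1 − 0.42)/(1 − 0.2638) = 0.035 × 0.7878 = 0.0276 km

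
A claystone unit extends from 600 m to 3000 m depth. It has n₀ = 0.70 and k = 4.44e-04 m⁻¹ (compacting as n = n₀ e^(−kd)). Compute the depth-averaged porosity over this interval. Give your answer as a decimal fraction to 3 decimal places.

Working in km (1 km = 1000 m; k in km⁻¹ = k in m⁻¹ × 1000):
⟨n⟩ = (1/(d₂−d₁)) ∫ n₀ e^(−kd) dd = n₀·(e^(−k·d₁) − e^(−k·d₂)) / (k·(d₂−d₁))
e^(−0.444×0.6) = 0.7661; e^(−0.444×3) = 0.2639
⟨n⟩ = 0.7 × (0.7661 − 0.2639) / (0.444 × 2.4) = 0.7 × 0.4713 = 0.3299

0.330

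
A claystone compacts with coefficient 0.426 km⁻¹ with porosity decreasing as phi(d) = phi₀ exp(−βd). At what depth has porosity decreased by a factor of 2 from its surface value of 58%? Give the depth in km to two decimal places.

phi/phi₀ = 1/2 ⇒ exp(−β·d) = 1/2 ⇒ d = ln(2) / β
d = 0.6931 / 0.426 = 1.627 km

1.63 km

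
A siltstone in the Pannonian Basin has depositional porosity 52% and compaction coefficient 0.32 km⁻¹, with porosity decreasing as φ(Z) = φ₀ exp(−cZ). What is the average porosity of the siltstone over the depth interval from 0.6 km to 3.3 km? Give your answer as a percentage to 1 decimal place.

⟨φ⟩ = (1/(Z₂−Z₁)) ∫ φ₀ e^(−cZ) dZ = φ₀·(e^(−c·Z₁) − e^(−c·Z₂)) / (c·(Z₂−Z₁))
e^(−0.32×0.6) = 0.8253; e^(−0.32×3.3) = 0.3478
⟨φ⟩ = 0.52 × (0.8253 − 0.3478) / (0.32 × 2.7) = 0.52 × 0.5526 = 0.2874

28.7%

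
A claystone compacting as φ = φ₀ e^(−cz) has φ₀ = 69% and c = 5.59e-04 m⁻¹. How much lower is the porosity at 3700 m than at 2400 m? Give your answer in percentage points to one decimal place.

9.3 percentage points

Working in km (1 km = 1000 m; c in km⁻¹ = c in m⁻¹ × 1000):
φ(2.4) = 0.69·e^(−0.559×2.4) = 0.1804
φ(3.7) = 0.69·e^(−0.559×3.7) = 0.0872
Δφ = 0.1804 − 0.0872 = 0.0932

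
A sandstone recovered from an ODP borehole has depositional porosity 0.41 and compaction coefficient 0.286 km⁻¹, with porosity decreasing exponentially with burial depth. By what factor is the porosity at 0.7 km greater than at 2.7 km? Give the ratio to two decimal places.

phi(z₁)/phi(z₂) = e^(−k·z₁)/e^(−k·z₂) = e^{k(z₂−z₁)}
= exp(0.286 × 2) = exp(0.572) = 1.7718

1.77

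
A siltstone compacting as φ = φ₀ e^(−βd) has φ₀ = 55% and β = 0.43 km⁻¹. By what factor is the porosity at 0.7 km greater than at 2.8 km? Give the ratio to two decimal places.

φ(d₁)/φ(d₂) = e^(−β·d₁)/e^(−β·d₂) = e^{β(d₂−d₁)}
= exp(0.43 × 2.1) = exp(0.903) = 2.4670

2.47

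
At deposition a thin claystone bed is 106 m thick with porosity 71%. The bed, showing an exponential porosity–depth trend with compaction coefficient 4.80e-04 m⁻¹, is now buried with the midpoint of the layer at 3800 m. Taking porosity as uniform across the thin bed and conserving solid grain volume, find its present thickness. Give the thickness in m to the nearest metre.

35 m

Working in km (1 km = 1000 m; c in km⁻¹ = c in m⁻¹ × 1000):
Porosity at 3.8 km: n = 0.71·exp(−0.48×3.8) = 0.1146
Solid-volume conservation: h(1−n) = h₀(1−n₀) ⇒ h = h₀·(1−n₀)/(1−n)
h = 0.106 × (1 − 0.71)/(1 − 0.1146) = 0.106 × 0.3275 = 0.0347 km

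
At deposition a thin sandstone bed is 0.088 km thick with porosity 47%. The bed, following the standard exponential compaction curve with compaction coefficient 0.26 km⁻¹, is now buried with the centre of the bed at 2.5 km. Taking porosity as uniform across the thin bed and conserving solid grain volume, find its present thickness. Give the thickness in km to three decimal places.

Porosity at 2.5 km: n = 0.47·exp(−0.26×2.5) = 0.2454
Solid-volume conservation: h(1−n) = h₀(1−n₀) ⇒ h = h₀·(1−n₀)/(1−n)
h = 0.088 × (1 − 0.47)/(1 − 0.2454) = 0.088 × 0.7023 = 0.0618 km

0.062 km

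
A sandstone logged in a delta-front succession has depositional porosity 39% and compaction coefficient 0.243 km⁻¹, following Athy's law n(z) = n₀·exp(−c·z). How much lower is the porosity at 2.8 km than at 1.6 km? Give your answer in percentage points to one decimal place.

n(1.6) = 0.39·e^(−0.243×1.6) = 0.2644
n(2.8) = 0.39·e^(−0.243×2.8) = 0.1975
Δn = 0.2644 − 0.1975 = 0.0669

6.7 percentage points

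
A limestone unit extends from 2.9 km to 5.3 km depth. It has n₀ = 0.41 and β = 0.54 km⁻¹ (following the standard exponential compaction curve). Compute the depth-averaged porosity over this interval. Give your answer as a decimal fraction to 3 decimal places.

⟨n⟩ = (1/(d₂−d₁)) ∫ n₀ e^(−βd) dd = n₀·(e^(−β·d₁) − e^(−β·d₂)) / (β·(d₂−d₁))
e^(−0.54×2.9) = 0.2089; e^(−0.54×5.3) = 0.0572
⟨n⟩ = 0.41 × (0.2089 − 0.0572) / (0.54 × 2.4) = 0.41 × 0.1171 = 0.0480

0.048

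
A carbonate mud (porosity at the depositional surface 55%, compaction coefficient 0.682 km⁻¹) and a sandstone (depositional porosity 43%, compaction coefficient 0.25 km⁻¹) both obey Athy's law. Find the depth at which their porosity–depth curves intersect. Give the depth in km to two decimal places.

0.57 km

Set φ₀ₐ e^(−kₐZ) = φ₀ᵦ e^(−kᵦZ) ⇒ ln(φ₀ₐ/φ₀ᵦ) = (kₐ − kᵦ)·Z
Z = ln(0.55/0.43) / (0.682 − 0.25) = 0.2461 / 0.432 = 0.570 km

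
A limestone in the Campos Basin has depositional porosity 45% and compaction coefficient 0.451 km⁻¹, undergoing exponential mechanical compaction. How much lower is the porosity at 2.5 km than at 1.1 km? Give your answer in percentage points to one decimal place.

phi(1.1) = 0.45·e^(−0.451×1.1) = 0.2740
phi(2.5) = 0.45·e^(−0.451×2.5) = 0.1457
Δphi = 0.2740 − 0.1457 = 0.1283

12.8 percentage points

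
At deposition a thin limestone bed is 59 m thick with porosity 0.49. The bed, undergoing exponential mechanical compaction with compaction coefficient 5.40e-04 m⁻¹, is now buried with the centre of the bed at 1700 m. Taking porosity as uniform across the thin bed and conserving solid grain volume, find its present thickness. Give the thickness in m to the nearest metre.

Working in km (1 km = 1000 m; k in km⁻¹ = k in m⁻¹ × 1000):
Porosity at 1.7 km: phi = 0.49·exp(−0.54×1.7) = 0.1957
Solid-volume conservation: h(1−phi) = h₀(1−phi₀) ⇒ h = h₀·(1−phi₀)/(1−phi)
h = 0.059 × (1 − 0.49)/(1 − 0.1957) = 0.059 × 0.6341 = 0.0374 km

37 m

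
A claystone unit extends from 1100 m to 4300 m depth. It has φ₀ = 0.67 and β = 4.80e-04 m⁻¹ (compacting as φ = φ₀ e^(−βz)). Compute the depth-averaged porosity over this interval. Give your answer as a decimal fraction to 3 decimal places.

Working in km (1 km = 1000 m; β in km⁻¹ = β in m⁻¹ × 1000):
⟨φ⟩ = (1/(z₂−z₁)) ∫ φ₀ e^(−βz) dz = φ₀·(e^(−β·z₁) − e^(−β·z₂)) / (β·(z₂−z₁))
e^(−0.48×1.1) = 0.5898; e^(−0.48×4.3) = 0.1269
⟨φ⟩ = 0.67 × (0.5898 − 0.1269) / (0.48 × 3.2) = 0.67 × 0.3013 = 0.2019

0.202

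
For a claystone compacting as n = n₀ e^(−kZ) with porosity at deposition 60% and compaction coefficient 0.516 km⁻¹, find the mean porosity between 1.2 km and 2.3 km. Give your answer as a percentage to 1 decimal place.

⟨n⟩ = (1/(Z₂−Z₁)) ∫ n₀ e^(−kZ) dZ = n₀·(e^(−k·Z₁) − e^(−k·Z₂)) / (k·(Z₂−Z₁))
e^(−0.516×1.2) = 0.5384; e^(−0.516×2.3) = 0.3052
⟨n⟩ = 0.6 × (0.5384 − 0.3052) / (0.516 × 1.1) = 0.6 × 0.4108 = 0.2465

24.6%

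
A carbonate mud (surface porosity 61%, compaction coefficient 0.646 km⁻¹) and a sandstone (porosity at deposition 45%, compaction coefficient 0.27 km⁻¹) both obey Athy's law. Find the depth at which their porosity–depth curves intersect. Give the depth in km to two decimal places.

Set φ₀ₐ e^(−βₐd) = φ₀ᵦ e^(−βᵦd) ⇒ ln(φ₀ₐ/φ₀ᵦ) = (βₐ − βᵦ)·d
d = ln(0.61/0.45) / (0.646 − 0.27) = 0.3042 / 0.376 = 0.809 km

0.81 km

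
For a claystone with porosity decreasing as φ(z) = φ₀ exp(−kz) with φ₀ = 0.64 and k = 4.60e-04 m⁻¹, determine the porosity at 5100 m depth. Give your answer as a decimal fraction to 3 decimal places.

0.061

Working in km (1 km = 1000 m; k in km⁻¹ = k in m⁻¹ × 1000):
φ = φ₀·exp(−k·z) = 0.64 × exp(−0.46 × 5.1) = 0.64 × exp(−2.346)
  = 0.64 × 0.0958 = 0.0613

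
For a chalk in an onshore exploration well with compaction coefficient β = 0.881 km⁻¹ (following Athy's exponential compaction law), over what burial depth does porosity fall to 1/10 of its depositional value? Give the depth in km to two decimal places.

2.61 km

phi/phi₀ = 1/10 ⇒ exp(−β·z) = 1/10 ⇒ z = ln(10) / β
z = 2.3026 / 0.881 = 2.614 km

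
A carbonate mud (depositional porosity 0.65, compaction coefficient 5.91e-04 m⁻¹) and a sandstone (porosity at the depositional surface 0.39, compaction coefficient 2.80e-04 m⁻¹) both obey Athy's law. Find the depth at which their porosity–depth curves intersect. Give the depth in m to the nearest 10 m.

Working in km (1 km = 1000 m; k in km⁻¹ = k in m⁻¹ × 1000):
Set phi₀ₐ e^(−kₐz) = phi₀ᵦ e^(−kᵦz) ⇒ ln(phi₀ₐ/phi₀ᵦ) = (kₐ − kᵦ)·z
z = ln(0.65/0.39) / (0.591 − 0.28) = 0.5108 / 0.311 = 1.643 km

1640 m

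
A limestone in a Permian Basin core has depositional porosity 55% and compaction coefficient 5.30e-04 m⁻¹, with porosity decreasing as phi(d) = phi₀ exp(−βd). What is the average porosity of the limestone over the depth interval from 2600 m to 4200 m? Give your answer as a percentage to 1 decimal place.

9.3%

Working in km (1 km = 1000 m; β in km⁻¹ = β in m⁻¹ × 1000):
⟨phi⟩ = (1/(d₂−d₁)) ∫ phi₀ e^(−βd) dd = phi₀·(e^(−β·d₁) − e^(−β·d₂)) / (β·(d₂−d₁))
e^(−0.53×2.6) = 0.2521; e^(−0.53×4.2) = 0.1080
⟨phi⟩ = 0.55 × (0.2521 − 0.1080) / (0.53 × 1.6) = 0.55 × 0.1700 = 0.0935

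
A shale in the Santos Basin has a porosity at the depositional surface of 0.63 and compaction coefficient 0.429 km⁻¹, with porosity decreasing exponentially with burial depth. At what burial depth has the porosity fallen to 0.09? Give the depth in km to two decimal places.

Invert Athy's law: Z = ln(φ₀/φ) / k
Z = ln(0.63/0.09) / 0.429 = ln(7) / 0.429 = 1.9459 / 0.429 = 4.536 km

4.54 km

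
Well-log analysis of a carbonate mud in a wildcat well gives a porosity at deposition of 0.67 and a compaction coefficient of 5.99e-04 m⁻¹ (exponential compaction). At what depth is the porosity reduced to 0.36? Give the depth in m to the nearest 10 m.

1040 m

Working in km (1 km = 1000 m; c in km⁻¹ = c in m⁻¹ × 1000):
Invert Athy's law: z = ln(phi₀/phi) / c
z = ln(0.67/0.36) / 0.599 = ln(1.861) / 0.599 = 0.6212 / 0.599 = 1.037 km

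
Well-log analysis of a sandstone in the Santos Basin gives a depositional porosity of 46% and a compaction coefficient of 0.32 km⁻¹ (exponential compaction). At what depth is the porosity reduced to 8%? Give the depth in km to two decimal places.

5.47 km

Invert Athy's law: z = ln(phi₀/phi) / c
z = ln(0.46/0.08) / 0.32 = ln(5.75) / 0.32 = 1.7492 / 0.32 = 5.466 km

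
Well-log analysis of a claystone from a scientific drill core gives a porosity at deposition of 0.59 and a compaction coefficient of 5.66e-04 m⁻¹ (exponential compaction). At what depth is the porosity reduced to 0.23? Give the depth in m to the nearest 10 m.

1660 m

Working in km (1 km = 1000 m; c in km⁻¹ = c in m⁻¹ × 1000):
Invert Athy's law: d = ln(φ₀/φ) / c
d = ln(0.59/0.23) / 0.566 = ln(2.565) / 0.566 = 0.9420 / 0.566 = 1.664 km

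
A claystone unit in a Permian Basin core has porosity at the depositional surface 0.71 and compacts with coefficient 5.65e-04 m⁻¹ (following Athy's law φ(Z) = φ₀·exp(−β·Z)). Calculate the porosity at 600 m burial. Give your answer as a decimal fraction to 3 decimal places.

0.506

Working in km (1 km = 1000 m; β in km⁻¹ = β in m⁻¹ × 1000):
φ = φ₀·exp(−β·Z) = 0.71 × exp(−0.565 × 0.6) = 0.71 × exp(−0.339)
  = 0.71 × 0.7125 = 0.5059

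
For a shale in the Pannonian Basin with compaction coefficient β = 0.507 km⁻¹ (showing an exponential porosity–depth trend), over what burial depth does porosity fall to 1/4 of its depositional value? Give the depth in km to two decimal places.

n/n₀ = 1/4 ⇒ exp(−β·d) = 1/4 ⇒ d = ln(4) / β
d = 1.3863 / 0.507 = 2.734 km

2.73 km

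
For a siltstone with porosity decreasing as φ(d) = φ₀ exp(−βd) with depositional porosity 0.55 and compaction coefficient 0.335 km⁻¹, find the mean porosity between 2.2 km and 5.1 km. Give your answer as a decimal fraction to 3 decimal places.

0.168

⟨φ⟩ = (1/(d₂−d₁)) ∫ φ₀ e^(−βd) dd = φ₀·(e^(−β·d₁) − e^(−β·d₂)) / (β·(d₂−d₁))
e^(−0.335×2.2) = 0.4785; e^(−0.335×5.1) = 0.1811
⟨φ⟩ = 0.55 × (0.4785 − 0.1811) / (0.335 × 2.9) = 0.55 × 0.3061 = 0.1684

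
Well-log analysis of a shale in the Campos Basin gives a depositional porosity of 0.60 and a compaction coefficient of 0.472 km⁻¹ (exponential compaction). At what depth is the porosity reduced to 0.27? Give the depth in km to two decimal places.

Invert Athy's law: d = ln(phi₀/phi) / β
d = ln(0.6/0.27) / 0.472 = ln(2.222) / 0.472 = 0.7985 / 0.472 = 1.692 km

1.69 km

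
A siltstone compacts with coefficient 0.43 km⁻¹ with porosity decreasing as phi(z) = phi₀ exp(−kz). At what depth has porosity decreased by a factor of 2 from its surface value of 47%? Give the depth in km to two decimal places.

1.61 km

phi/phi₀ = 1/2 ⇒ exp(−k·z) = 1/2 ⇒ z = ln(2) / k
z = 0.6931 / 0.43 = 1.612 km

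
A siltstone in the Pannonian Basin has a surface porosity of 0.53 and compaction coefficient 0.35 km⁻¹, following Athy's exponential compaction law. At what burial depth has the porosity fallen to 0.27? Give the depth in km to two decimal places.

1.93 km

Invert Athy's law: z = ln(n₀/n) / c
z = ln(0.53/0.27) / 0.35 = ln(1.963) / 0.35 = 0.6745 / 0.35 = 1.927 km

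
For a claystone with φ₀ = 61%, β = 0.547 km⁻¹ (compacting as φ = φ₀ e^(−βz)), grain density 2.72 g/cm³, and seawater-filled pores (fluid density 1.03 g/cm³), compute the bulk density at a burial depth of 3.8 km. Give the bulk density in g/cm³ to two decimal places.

2.59 g/cm³

Porosity at depth: φ = 0.61·exp(−0.547×3.8) = 0.61×0.1251 = 0.0763
Bulk density: ρ_b = (1−φ)ρ_g + φ·ρ_f = 0.9237×2.72 + 0.0763×1.03
       = 2.512 + 0.079 = 2.591 g/cm³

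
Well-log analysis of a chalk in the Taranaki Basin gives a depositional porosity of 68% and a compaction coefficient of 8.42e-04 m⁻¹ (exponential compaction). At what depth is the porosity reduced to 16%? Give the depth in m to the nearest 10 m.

1720 m

Working in km (1 km = 1000 m; k in km⁻¹ = k in m⁻¹ × 1000):
Invert Athy's law: z = ln(φ₀/φ) / k
z = ln(0.68/0.16) / 0.842 = ln(4.25) / 0.842 = 1.4469 / 0.842 = 1.718 km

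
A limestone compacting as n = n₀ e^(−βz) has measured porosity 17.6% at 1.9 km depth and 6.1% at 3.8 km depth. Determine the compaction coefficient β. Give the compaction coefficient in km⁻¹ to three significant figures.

0.558 km⁻¹

Athy: n(z) = n₀ e^(−βz) ⇒ n₁/n₂ = e^{β(z₂−z₁)} ⇒ β = ln(n₁/n₂)/(z₂−z₁)
β = ln(0.176/0.061) / (3.8 − 1.9) = ln(2.885) / 1.9 = 1.0596 / 1.9 = 0.5577 km⁻¹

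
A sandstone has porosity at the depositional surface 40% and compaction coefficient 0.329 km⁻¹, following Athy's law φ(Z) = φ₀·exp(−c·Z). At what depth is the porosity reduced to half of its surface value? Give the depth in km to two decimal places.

φ/φ₀ = 1/2 ⇒ exp(−c·Z) = 1/2 ⇒ Z = ln(2) / c
Z = 0.6931 / 0.329 = 2.107 km

2.11 km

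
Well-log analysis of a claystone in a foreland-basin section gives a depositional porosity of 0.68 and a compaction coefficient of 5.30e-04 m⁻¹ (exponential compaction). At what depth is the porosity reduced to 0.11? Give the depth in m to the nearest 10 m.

Working in km (1 km = 1000 m; β in km⁻¹ = β in m⁻¹ × 1000):
Invert Athy's law: z = ln(φ₀/φ) / β
z = ln(0.68/0.11) / 0.53 = ln(6.182) / 0.53 = 1.8216 / 0.53 = 3.437 km

3440 m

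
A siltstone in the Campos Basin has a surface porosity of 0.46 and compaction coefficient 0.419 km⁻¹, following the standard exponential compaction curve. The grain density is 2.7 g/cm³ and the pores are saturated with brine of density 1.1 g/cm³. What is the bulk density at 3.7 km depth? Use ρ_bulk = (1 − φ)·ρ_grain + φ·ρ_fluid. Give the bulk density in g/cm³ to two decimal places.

Porosity at depth: φ = 0.46·exp(−0.419×3.7) = 0.46×0.2122 = 0.0976
Bulk density: ρ_b = (1−φ)ρ_g + φ·ρ_f = 0.9024×2.7 + 0.0976×1.1
       = 2.436 + 0.107 = 2.544 g/cm³

2.54 g/cm³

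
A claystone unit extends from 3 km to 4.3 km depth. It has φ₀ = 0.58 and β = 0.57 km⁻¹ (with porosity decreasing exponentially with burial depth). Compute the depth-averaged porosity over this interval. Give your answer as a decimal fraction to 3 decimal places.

⟨φ⟩ = (1/(z₂−z₁)) ∫ φ₀ e^(−βz) dz = φ₀·(e^(−β·z₁) − e^(−β·z₂)) / (β·(z₂−z₁))
e^(−0.57×3) = 0.1809; e^(−0.57×4.3) = 0.0862
⟨φ⟩ = 0.58 × (0.1809 − 0.0862) / (0.57 × 1.3) = 0.58 × 0.1277 = 0.0741

0.074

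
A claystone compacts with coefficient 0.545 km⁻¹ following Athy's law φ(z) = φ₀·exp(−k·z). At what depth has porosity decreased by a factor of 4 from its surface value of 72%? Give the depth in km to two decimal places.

φ/φ₀ = 1/4 ⇒ exp(−k·z) = 1/4 ⇒ z = ln(4) / k
z = 1.3863 / 0.545 = 2.544 km

2.54 km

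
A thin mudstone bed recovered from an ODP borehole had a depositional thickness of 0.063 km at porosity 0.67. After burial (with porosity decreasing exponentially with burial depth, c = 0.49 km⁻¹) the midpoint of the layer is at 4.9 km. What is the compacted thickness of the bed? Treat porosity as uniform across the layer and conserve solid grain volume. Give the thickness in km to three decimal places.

0.022 km

Porosity at 4.9 km: φ = 0.67·exp(−0.49×4.9) = 0.0607
Solid-volume conservation: h(1−φ) = h₀(1−φ₀) ⇒ h = h₀·(1−φ₀)/(1−φ)
h = 0.063 × (1 − 0.67)/(1 − 0.0607) = 0.063 × 0.3513 = 0.0221 km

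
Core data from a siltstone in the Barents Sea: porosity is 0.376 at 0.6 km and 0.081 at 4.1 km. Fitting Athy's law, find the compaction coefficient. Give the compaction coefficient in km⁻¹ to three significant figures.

Athy: n(z) = n₀ e^(−kz) ⇒ n₁/n₂ = e^{k(z₂−z₁)} ⇒ k = ln(n₁/n₂)/(z₂−z₁)
k = ln(0.376/0.081) / (4.1 − 0.6) = ln(4.642) / 3.5 = 1.5351 / 3.5 = 0.4386 km⁻¹

0.439 km⁻¹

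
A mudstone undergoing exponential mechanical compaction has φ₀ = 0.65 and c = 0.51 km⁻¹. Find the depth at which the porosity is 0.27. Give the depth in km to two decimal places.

1.72 km

Invert Athy's law: Z = ln(φ₀/φ) / c
Z = ln(0.65/0.27) / 0.51 = ln(2.407) / 0.51 = 0.8786 / 0.51 = 1.723 km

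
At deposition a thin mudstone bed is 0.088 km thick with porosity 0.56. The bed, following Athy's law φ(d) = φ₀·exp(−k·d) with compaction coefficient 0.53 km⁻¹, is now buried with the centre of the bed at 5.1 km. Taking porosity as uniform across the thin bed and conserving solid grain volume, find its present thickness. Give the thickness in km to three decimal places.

Porosity at 5.1 km: φ = 0.56·exp(−0.53×5.1) = 0.0375
Solid-volume conservation: h(1−φ) = h₀(1−φ₀) ⇒ h = h₀·(1−φ₀)/(1−φ)
h = 0.088 × (1 − 0.56)/(1 − 0.0375) = 0.088 × 0.4572 = 0.0402 km

0.040 km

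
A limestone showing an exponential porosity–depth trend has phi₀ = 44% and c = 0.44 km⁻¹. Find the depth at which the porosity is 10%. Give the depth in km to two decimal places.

3.37 km

Invert Athy's law: d = ln(phi₀/phi) / c
d = ln(0.44/0.1) / 0.44 = ln(4.4) / 0.44 = 1.4816 / 0.44 = 3.367 km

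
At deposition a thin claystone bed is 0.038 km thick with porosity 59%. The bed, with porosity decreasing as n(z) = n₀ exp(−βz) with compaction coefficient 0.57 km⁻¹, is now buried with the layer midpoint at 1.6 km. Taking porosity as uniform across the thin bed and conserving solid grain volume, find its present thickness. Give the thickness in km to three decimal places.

0.020 km

Porosity at 1.6 km: n = 0.59·exp(−0.57×1.6) = 0.2370
Solid-volume conservation: h(1−n) = h₀(1−n₀) ⇒ h = h₀·(1−n₀)/(1−n)
h = 0.038 × (1 − 0.59)/(1 − 0.2370) = 0.038 × 0.5374 = 0.0204 km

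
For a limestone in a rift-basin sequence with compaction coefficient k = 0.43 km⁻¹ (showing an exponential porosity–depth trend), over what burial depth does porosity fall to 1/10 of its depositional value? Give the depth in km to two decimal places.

5.35 km

φ/φ₀ = 1/10 ⇒ exp(−k·d) = 1/10 ⇒ d = ln(10) / k
d = 2.3026 / 0.43 = 5.355 km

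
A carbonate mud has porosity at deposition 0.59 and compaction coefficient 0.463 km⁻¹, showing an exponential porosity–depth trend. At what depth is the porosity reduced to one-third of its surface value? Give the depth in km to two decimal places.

phi/phi₀ = 1/3 ⇒ exp(−k·z) = 1/3 ⇒ z = ln(3) / k
z = 1.0986 / 0.463 = 2.373 km

2.37 km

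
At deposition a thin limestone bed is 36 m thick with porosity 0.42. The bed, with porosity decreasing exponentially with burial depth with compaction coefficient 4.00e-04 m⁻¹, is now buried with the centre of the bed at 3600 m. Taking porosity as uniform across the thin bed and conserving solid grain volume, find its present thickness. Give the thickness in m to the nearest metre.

Working in km (1 km = 1000 m; β in km⁻¹ = β in m⁻¹ × 1000):
Porosity at 3.6 km: φ = 0.42·exp(−0.4×3.6) = 0.0995
Solid-volume conservation: h(1−φ) = h₀(1−φ₀) ⇒ h = h₀·(1−φ₀)/(1−φ)
h = 0.036 × (1 − 0.42)/(1 − 0.0995) = 0.036 × 0.6441 = 0.0232 km

23 m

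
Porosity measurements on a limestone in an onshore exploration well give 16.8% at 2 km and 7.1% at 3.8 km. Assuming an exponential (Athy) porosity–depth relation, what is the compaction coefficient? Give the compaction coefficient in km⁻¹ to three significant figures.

Athy: phi(z) = phi₀ e^(−cz) ⇒ phi₁/phi₂ = e^{c(z₂−z₁)} ⇒ c = ln(phi₁/phi₂)/(z₂−z₁)
c = ln(0.168/0.071) / (3.8 − 2) = ln(2.366) / 1.8 = 0.8613 / 1.8 = 0.4785 km⁻¹

0.478 km⁻¹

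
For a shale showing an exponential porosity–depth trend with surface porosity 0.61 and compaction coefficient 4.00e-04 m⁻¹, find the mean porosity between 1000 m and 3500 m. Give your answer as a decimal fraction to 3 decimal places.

0.258

Working in km (1 km = 1000 m; β in km⁻¹ = β in m⁻¹ × 1000):
⟨φ⟩ = (1/(Z₂−Z₁)) ∫ φ₀ e^(−βZ) dZ = φ₀·(e^(−β·Z₁) − e^(−β·Z₂)) / (β·(Z₂−Z₁))
e^(−0.4×1) = 0.6703; e^(−0.4×3.5) = 0.2466
⟨φ⟩ = 0.61 × (0.6703 − 0.2466) / (0.4 × 2.5) = 0.61 × 0.4237 = 0.2585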